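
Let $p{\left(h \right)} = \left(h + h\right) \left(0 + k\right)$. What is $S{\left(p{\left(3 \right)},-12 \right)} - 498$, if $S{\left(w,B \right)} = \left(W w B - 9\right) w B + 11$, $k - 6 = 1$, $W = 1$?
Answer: $258065$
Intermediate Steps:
$k = 7$ ($k = 6 + 1 = 7$)
$p{\left(h \right)} = 14 h$ ($p{\left(h \right)} = \left(h + h\right) \left(0 + 7\right) = 2 h 7 = 14 h$)
$S{\left(w,B \right)} = 11 + B w \left(-9 + B w\right)$ ($S{\left(w,B \right)} = \left(1 w B - 9\right) w B + 11 = \left(w B - 9\right) w B + 11 = \left(B w - 9\right) w B + 11 = \left(-9 + B w\right) w B + 11 = w \left(-9 + B w\right) B + 11 = B w \left(-9 + B w\right) + 11 = 11 + B w \left(-9 + B w\right)$)
$S{\left(p{\left(3 \right)},-12 \right)} - 498 = \left(11 + \left(-12\right)^{2} \left(14 \cdot 3\right)^{2} - - 108 \cdot 14 \cdot 3\right) - 498 = \left(11 + 144 \cdot 42^{2} - \left(-108\right) 42\right) - 498 = \left(11 + 144 \cdot 1764 + 4536\right) - 498 = \left(11 + 254016 + 4536\right) - 498 = 258563 - 498 = 258065$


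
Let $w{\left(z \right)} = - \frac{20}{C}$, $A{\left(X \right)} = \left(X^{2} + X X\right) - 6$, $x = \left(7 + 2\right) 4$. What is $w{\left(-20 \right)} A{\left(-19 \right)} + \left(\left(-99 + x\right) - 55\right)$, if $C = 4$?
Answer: $-3698$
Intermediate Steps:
$x = 36$ ($x = 9 \cdot 4 = 36$)
$A{\left(X \right)} = -6 + 2 X^{2}$ ($A{\left(X \right)} = \left(X^{2} + X^{2}\right) - 6 = 2 X^{2} - 6 = -6 + 2 X^{2}$)
$w{\left(z \right)} = -5$ ($w{\left(z \right)} = - \frac{20}{4} = \left(-20\right) \frac{1}{4} = -5$)
$w{\left(-20 \right)} A{\left(-19 \right)} + \left(\left(-99 + x\right) - 55\right) = - 5 \left(-6 + 2 \left(-19\right)^{2}\right) + \left(\left(-99 + 36\right) - 55\right) = - 5 \left(-6 + 2 \cdot 361\right) - 118 = - 5 \left(-6 + 722\right) - 118 = \left(-5\right) 716 - 118 = -3580 - 118 = -3698$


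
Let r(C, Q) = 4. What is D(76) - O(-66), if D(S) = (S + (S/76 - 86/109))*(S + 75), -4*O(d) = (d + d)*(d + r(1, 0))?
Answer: 1477371/109 ≈ 13554.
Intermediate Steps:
O(d) = -d*(4 + d)/2 (O(d) = -(d + d)*(d + 4)/4 = -2*d*(4 + d)/4 = -d*(4 + d)/2)
D(S) = (75 + S)*(-86/109 + 77*S/76) (D(S) = (S + (S*(1/76) - 86*1/109))*(75 + S) = (S + (S/76 - 86/109))*(75 + S) = (S + (-86/109 + S/76))*(75 + S) = (-86/109 + 77*S/76)*(75 + S) = (75 + S)*(-86/109 + 77*S/76))
D(76) - O(-66) = (-6450/109 + (77/76)*76**2 + (622939/8284)*76) - (-1)*(-66)*(4 - 66)/2 = (-6450/109 + (77/76)*5776 + 622939/109) - (-1)*(-66)*(-62)/2 = (-6450/109 + 5852 + 622939/109) - 1*(-2046) = 1254357/109 + 2046 = 1477371/109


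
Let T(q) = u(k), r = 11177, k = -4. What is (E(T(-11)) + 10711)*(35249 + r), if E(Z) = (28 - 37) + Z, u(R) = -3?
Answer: 496711774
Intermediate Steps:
T(q) = -3
E(Z) = -9 + Z
(E(T(-11)) + 10711)*(35249 + r) = ((-9 - 3) + 10711)*(35249 + 11177) = (-12 + 10711)*46426 = 10699*46426 = 496711774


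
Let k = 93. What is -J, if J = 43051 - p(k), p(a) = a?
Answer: -42958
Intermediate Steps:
J = 42958 (J = 43051 - 1*93 = 43051 - 93 = 42958)
-J = -1*42958 = -42958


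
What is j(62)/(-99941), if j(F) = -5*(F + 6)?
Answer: 340/99941 ≈ 0.0034020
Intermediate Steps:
j(F) = -30 - 5*F (j(F) = -5*(6 + F) = -30 - 5*F)
j(62)/(-99941) = (-30 - 5*62)/(-99941) = (-30 - 310)*(-1/99941) = -340*(-1/99941) = 340/99941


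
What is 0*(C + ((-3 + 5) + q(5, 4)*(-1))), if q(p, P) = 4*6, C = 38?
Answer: 0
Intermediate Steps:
q(p, P) = 24
0*(C + ((-3 + 5) + q(5, 4)*(-1))) = 0*(38 + ((-3 + 5) + 24*(-1))) = 0*(38 + (2 - 24)) = 0*(38 - 22) = 0*16 = 0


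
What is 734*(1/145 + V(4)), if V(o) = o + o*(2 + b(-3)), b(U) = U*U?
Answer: 5109374/145 ≈ 35237.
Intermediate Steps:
b(U) = U**2
V(o) = 12*o (V(o) = o + o*(2 + (-3)**2) = o + o*(2 + 9) = o + o*11 = o + 11*o = 12*o)
734*(1/145 + V(4)) = 734*(1/145 + 12*4) = 734*(1/145 + 48) = 734*(6961/145) = 5109374/145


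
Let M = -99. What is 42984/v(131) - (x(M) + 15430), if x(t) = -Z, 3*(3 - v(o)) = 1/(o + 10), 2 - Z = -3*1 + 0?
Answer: -344167/317 ≈ -1085.7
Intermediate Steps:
Z = 5 (Z = 2 - (-3*1 + 0) = 2 - (-3 + 0) = 2 - 1*(-3) = 2 + 3 = 5)
v(o) = 3 - 1/(3*(10 + o)) (v(o) = 3 - 1/(3*(o + 10)) = 3 - 1/(3*(10 + o)))
x(t) = -5 (x(t) = -1*5 = -5)
42984/v(131) - (x(M) + 15430) = 42984/(((89 + 9*131)/(3*(10 + 131)))) - (-5 + 15430) = 42984/(((1/3)*(89 + 1179)/141)) - 1*15425 = 42984/(((1/3)*(1/141)*1268)) - 15425 = 42984/(1268/423) - 15425 = 42984*(423/1268) - 15425 = 4545558/317 - 15425 = -344167/317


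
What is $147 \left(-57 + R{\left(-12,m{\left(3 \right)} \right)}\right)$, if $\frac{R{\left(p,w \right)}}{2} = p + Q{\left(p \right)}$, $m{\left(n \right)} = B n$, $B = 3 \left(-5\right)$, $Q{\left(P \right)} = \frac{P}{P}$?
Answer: $-11613$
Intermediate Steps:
$Q{\left(P \right)} = 1$
$B = -15$
$m{\left(n \right)} = - 15 n$
$R{\left(p,w \right)} = 2 + 2 p$ ($R{\left(p,w \right)} = 2 \left(p + 1\right) = 2 \left(1 + p\right) = 2 + 2 p$)
$147 \left(-57 + R{\left(-12,m{\left(3 \right)} \right)}\right) = 147 \left(-57 + \left(2 + 2 \left(-12\right)\right)\right) = 147 \left(-57 + \left(2 - 24\right)\right) = 147 \left(-57 - 22\right) = 147 \left(-79\right) = -11613$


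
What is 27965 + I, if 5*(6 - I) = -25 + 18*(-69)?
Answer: 141122/5 ≈ 28224.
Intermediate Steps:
I = 1297/5 (I = 6 - (-25 + 18*(-69))/5 = 6 - (-25 - 1242)/5 = 6 - ⅕*(-1267) = 6 + 1267/5 = 1297/5 ≈ 259.40)
27965 + I = 27965 + 1297/5 = 141122/5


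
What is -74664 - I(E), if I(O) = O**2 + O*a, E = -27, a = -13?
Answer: -75744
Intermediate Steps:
I(O) = O**2 - 13*O (I(O) = O**2 + O*(-13) = O**2 - 13*O)
-74664 - I(E) = -74664 - (-27)*(-13 - 27) = -74664 - (-27)*(-40) = -74664 - 1*1080 = -74664 - 1080 = -75744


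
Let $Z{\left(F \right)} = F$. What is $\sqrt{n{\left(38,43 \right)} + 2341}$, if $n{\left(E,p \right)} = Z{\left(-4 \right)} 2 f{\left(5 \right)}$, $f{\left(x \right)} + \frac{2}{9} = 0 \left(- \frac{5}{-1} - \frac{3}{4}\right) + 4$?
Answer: $\frac{\sqrt{20797}}{3} \approx 48.071$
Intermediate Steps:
$f{\left(x \right)} = \frac{34}{9}$ ($f{\left(x \right)} = - \frac{2}{9} + \left(0 \left(- \frac{5}{-1} - \frac{3}{4}\right) + 4\right) = - \frac{2}{9} + \left(0 \left(\left(-5\right) \left(-1\right) - \frac{3}{4}\right) + 4\right) = - \frac{2}{9} + \left(0 \left(5 - \frac{3}{4}\right) + 4\right) = - \frac{2}{9} + \left(0 \cdot \frac{17}{4} + 4\right) = - \frac{2}{9} + \left(0 + 4\right) = - \frac{2}{9} + 4 = \frac{34}{9}$)
$n{\left(E,p \right)} = - \frac{272}{9}$ ($n{\left(E,p \right)} = \left(-4\right) 2 \cdot \frac{34}{9} = \left(-8\right) \frac{34}{9} = - \frac{272}{9}$)
$\sqrt{n{\left(38,43 \right)} + 2341} = \sqrt{- \frac{272}{9} + 2341} = \sqrt{\frac{20797}{9}} = \frac{\sqrt{20797}}{3}$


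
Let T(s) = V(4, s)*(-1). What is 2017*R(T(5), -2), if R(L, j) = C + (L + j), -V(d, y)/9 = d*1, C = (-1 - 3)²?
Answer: 100850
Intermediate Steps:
C = 16 (C = (-4)² = 16)
V(d, y) = -9*d
T(s) = 36 (T(s) = -9*4*(-1) = -36*(-1) = 36)
R(L, j) = 16 + L + j (R(L, j) = 16 + (L + j) = 16 + L + j)
2017*R(T(5), -2) = 2017*(16 + 36 - 2) = 2017*50 = 100850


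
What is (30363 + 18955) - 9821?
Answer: 39497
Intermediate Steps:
(30363 + 18955) - 9821 = 49318 - 9821 = 39497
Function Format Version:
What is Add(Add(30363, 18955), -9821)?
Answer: 39497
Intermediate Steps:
Add(Add(30363, 18955), -9821) = Add(49318, -9821) = 39497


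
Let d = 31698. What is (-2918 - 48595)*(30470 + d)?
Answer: -3202460184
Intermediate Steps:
(-2918 - 48595)*(30470 + d) = (-2918 - 48595)*(30470 + 31698) = -51513*62168 = -3202460184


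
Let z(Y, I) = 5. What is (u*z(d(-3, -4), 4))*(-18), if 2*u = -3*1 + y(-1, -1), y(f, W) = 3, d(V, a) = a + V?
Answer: 0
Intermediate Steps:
d(V, a) = V + a
u = 0 (u = (-3*1 + 3)/2 = (-3 + 3)/2 = (½)*0 = 0)
(u*z(d(-3, -4), 4))*(-18) = (0*5)*(-18) = 0*(-18) = 0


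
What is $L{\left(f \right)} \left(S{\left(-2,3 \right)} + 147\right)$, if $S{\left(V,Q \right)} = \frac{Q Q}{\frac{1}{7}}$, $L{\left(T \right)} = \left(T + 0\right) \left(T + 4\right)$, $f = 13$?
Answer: $46410$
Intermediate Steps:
$L{\left(T \right)} = T \left(4 + T\right)$
$S{\left(V,Q \right)} = 7 Q^{2}$ ($S{\left(V,Q \right)} = Q^{2} \frac{1}{\frac{1}{7}} = Q^{2} \cdot 7 = 7 Q^{2}$)
$L{\left(f \right)} \left(S{\left(-2,3 \right)} + 147\right) = 13 \left(4 + 13\right) \left(7 \cdot 3^{2} + 147\right) = 13 \cdot 17 \left(7 \cdot 9 + 147\right) = 221 \left(63 + 147\right) = 221 \cdot 210 = 46410$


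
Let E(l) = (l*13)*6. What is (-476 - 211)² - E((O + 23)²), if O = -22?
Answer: 471891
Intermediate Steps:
E(l) = 78*l (E(l) = (13*l)*6 = 78*l)
(-476 - 211)² - E((O + 23)²) = (-476 - 211)² - 78*(-22 + 23)² = (-687)² - 78*1² = 471969 - 78 = 471891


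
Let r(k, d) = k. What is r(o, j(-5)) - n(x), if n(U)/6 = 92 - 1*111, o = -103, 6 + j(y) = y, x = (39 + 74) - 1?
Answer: 11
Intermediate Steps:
x = 112 (x = 113 - 1 = 112)
j(y) = -6 + y
n(U) = -114 (n(U) = 6*(92 - 1*111) = 6*(92 - 111) = 6*(-19) = -114)
r(o, j(-5)) - n(x) = -103 - 1*(-114) = -103 + 114 = 11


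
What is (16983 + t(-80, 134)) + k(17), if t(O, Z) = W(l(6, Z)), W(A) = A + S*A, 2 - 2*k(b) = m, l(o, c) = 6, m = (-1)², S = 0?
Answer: 33979/2 ≈ 16990.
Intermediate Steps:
m = 1
k(b) = ½ (k(b) = 1 - ½*1 = 1 - ½ = ½)
W(A) = A (W(A) = A + 0*A = A + 0 = A)
t(O, Z) = 6
(16983 + t(-80, 134)) + k(17) = (16983 + 6) + ½ = 16989 + ½ = 33979/2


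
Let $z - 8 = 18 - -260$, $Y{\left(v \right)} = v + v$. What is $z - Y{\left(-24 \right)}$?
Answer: $334$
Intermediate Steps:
$Y{\left(v \right)} = 2 v$
$z = 286$ ($z = 8 + \left(18 - -260\right) = 8 + \left(18 + 260\right) = 8 + 278 = 286$)
$z - Y{\left(-24 \right)} = 286 - 2 \left(-24\right) = 286 - -48 = 286 + 48 = 334$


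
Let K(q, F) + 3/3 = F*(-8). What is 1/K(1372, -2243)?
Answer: 1/17943 ≈ 5.5732e-5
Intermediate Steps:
K(q, F) = -1 - 8*F (K(q, F) = -1 + F*(-8) = -1 - 8*F)
1/K(1372, -2243) = 1/(-1 - 8*(-2243)) = 1/(-1 + 17944) = 1/17943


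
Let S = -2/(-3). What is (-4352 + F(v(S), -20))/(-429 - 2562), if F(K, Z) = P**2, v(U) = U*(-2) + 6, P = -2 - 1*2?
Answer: 4336/2991 ≈ 1.4497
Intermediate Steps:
S = 2/3 (S = -2*(-1/3) = 2/3 ≈ 0.66667)
P = -4 (P = -2 - 2 = -4)
v(U) = 6 - 2*U (v(U) = -2*U + 6 = 6 - 2*U)
F(K, Z) = 16 (F(K, Z) = (-4)**2 = 16)
(-4352 + F(v(S), -20))/(-429 - 2562) = (-4352 + 16)/(-429 - 2562) = -4336/(-2991) = -4336*(-1/2991) = 4336/2991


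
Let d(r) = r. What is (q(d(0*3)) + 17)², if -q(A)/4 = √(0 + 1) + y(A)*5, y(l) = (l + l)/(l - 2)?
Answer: 169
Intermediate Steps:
y(l) = 2*l/(-2 + l) (y(l) = (2*l)/(-2 + l) = 2*l/(-2 + l))
q(A) = -4 - 40*A/(-2 + A) (q(A) = -4*(√(0 + 1) + (2*A/(-2 + A))*5) = -4*(√1 + 10*A/(-2 + A)) = -4*(1 + 10*A/(-2 + A)) = -4 - 40*A/(-2 + A))
(q(d(0*3)) + 17)² = (4*(2 - 0*3)/(-2 + 0*3) + 17)² = (4*(2 - 11*0)/(-2 + 0) + 17)² = (4*(2 + 0)/(-2) + 17)² = (4*(-½)*2 + 17)² = (-4 + 17)² = 13² = 169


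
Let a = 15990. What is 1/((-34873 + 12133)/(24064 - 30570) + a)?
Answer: 3253/52026840 ≈ 6.2525e-5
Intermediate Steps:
1/((-34873 + 12133)/(24064 - 30570) + a) = 1/((-34873 + 12133)/(24064 - 30570) + 15990) = 1/(-22740/(-6506) + 15990) = 1/(-22740*(-1/6506) + 15990) = 1/(11370/3253 + 15990) = 1/(52026840/3253) = 3253/52026840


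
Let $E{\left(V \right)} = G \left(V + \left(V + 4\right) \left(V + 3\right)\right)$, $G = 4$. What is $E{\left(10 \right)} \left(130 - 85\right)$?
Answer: $34560$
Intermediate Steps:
$E{\left(V \right)} = 4 V + 4 \left(3 + V\right) \left(4 + V\right)$ ($E{\left(V \right)} = 4 \left(V + \left(V + 4\right) \left(V + 3\right)\right) = 4 \left(V + \left(4 + V\right) \left(3 + V\right)\right) = 4 \left(V + \left(3 + V\right) \left(4 + V\right)\right) = 4 V + 4 \left(3 + V\right) \left(4 + V\right)$)
$E{\left(10 \right)} \left(130 - 85\right) = \left(48 + 4 \cdot 10^{2} + 32 \cdot 10\right) \left(130 - 85\right) = \left(48 + 4 \cdot 100 + 320\right) 45 = \left(48 + 400 + 320\right) 45 = 768 \cdot 45 = 34560$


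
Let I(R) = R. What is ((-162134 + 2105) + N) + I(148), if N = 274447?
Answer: 114566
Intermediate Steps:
((-162134 + 2105) + N) + I(148) = ((-162134 + 2105) + 274447) + 148 = (-160029 + 274447) + 148 = 114418 + 148 = 114566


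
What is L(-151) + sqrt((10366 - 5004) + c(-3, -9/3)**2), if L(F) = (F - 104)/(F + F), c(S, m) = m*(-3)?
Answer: 255/302 + sqrt(5443) ≈ 74.621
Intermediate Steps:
c(S, m) = -3*m
L(F) = (-104 + F)/(2*F) (L(F) = (-104 + F)/((2*F)) = (-104 + F)*(1/(2*F)) = (-104 + F)/(2*F))
L(-151) + sqrt((10366 - 5004) + c(-3, -9/3)**2) = (1/2)*(-104 - 151)/(-151) + sqrt((10366 - 5004) + (-(-27)/3)**2) = (1/2)*(-1/151)*(-255) + sqrt(5362 + (-(-27)/3)**2) = 255/302 + sqrt(5362 + (-3*(-3))**2) = 255/302 + sqrt(5362 + 9**2) = 255/302 + sqrt(5362 + 81) = 255/302 + sqrt(5443)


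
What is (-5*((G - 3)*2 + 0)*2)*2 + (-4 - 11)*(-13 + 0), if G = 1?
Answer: 275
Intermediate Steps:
(-5*((G - 3)*2 + 0)*2)*2 + (-4 - 11)*(-13 + 0) = (-5*((1 - 3)*2 + 0)*2)*2 + (-4 - 11)*(-13 + 0) = (-5*(-2*2 + 0)*2)*2 - 15*(-13) = (-5*(-4 + 0)*2)*2 + 195 = (-5*(-4)*2)*2 + 195 = (20*2)*2 + 195 = 40*2 + 195 = 80 + 195 = 275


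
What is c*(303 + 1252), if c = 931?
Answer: 1447705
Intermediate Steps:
c*(303 + 1252) = 931*(303 + 1252) = 931*1555 = 1447705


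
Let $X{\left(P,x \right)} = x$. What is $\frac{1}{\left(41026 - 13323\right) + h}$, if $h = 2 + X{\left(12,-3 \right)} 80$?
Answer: $\frac{1}{27465} \approx 3.641 \cdot 10^{-5}$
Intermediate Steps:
$h = -238$ ($h = 2 - 240 = -238$)
$\frac{1}{\left(41026 - 13323\right) + h} = \frac{1}{\left(41026 - 13323\right) - 238} = \frac{1}{27703 - 238} = \frac{1}{27465}$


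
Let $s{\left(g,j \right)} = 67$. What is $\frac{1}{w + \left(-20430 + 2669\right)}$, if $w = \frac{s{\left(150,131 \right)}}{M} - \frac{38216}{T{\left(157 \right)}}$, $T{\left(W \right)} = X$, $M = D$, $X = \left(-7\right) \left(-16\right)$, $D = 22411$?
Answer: $- \frac{313754}{5679641203} \approx -5.5242 \cdot 10^{-5}$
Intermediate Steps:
$X = 112$
$M = 22411$
$T{\left(W \right)} = 112$
$w = - \frac{107056409}{313754}$ ($w = \frac{67}{22411} - \frac{38216}{112} = 67 \cdot \frac{1}{22411} - \frac{4777}{14} = \frac{67}{22411} - \frac{4777}{14} = - \frac{107056409}{313754} \approx -341.21$)
$\frac{1}{w + \left(-20430 + 2669\right)} = \frac{1}{- \frac{107056409}{313754} + \left(-20430 + 2669\right)} = \frac{1}{- \frac{107056409}{313754} - 17761} = \frac{1}{- \frac{5679641203}{313754}} = - \frac{313754}{5679641203}$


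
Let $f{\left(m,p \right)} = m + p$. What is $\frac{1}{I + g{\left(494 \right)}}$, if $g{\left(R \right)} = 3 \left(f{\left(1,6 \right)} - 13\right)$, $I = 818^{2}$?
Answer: $\frac{1}{669106} \approx 1.4945 \cdot 10^{-6}$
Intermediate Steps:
$I = 669124$
$g{\left(R \right)} = -18$ ($g{\left(R \right)} = 3 \left(\left(1 + 6\right) - 13\right) = 3 \left(7 - 13\right) = 3 \left(-6\right) = -18$)
$\frac{1}{I + g{\left(494 \right)}} = \frac{1}{669124 - 18} = \frac{1}{669106}$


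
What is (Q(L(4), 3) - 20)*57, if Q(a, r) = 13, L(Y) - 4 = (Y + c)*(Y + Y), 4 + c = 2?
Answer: -399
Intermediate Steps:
c = -2 (c = -4 + 2 = -2)
L(Y) = 4 + 2*Y*(-2 + Y) (L(Y) = 4 + (Y - 2)*(Y + Y) = 4 + (-2 + Y)*(2*Y) = 4 + 2*Y*(-2 + Y))
(Q(L(4), 3) - 20)*57 = (13 - 20)*57 = -7*57 = -399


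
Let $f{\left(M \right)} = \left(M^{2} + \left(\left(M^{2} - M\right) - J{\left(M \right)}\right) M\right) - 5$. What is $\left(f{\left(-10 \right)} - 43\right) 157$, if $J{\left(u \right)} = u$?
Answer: $-180236$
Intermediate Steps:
$f{\left(M \right)} = -5 + M^{2} + M \left(M^{2} - 2 M\right)$ ($f{\left(M \right)} = \left(M^{2} + \left(\left(M^{2} - M\right) - M\right) M\right) - 5 = \left(M^{2} + \left(M^{2} - 2 M\right) M\right) - 5 = \left(M^{2} + M \left(M^{2} - 2 M\right)\right) - 5 = -5 + M^{2} + M \left(M^{2} - 2 M\right)$)
$\left(f{\left(-10 \right)} - 43\right) 157 = \left(\left(-5 + \left(-10\right)^{3} - \left(-10\right)^{2}\right) - 43\right) 157 = \left(\left(-5 - 1000 - 100\right) - 43\right) 157 = \left(-1105 - 43\right) 157 = \left(-1148\right) 157 = -180236$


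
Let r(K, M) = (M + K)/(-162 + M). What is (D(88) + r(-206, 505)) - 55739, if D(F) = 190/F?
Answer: -841167247/15092 ≈ -55736.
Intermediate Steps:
r(K, M) = (K + M)/(-162 + M)
(D(88) + r(-206, 505)) - 55739 = (190/88 + (-206 + 505)/(-162 + 505)) - 55739 = (190*(1/88) + 299/343) - 55739 = (95/44 + (1/343)*299) - 55739 = (95/44 + 299/343) - 55739 = 45741/15092 - 55739 = -841167247/15092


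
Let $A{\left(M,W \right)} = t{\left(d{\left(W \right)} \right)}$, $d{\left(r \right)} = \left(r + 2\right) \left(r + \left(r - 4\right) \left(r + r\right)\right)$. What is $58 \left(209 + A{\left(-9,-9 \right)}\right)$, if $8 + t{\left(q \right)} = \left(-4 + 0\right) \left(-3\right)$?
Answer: $12354$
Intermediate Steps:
$d{\left(r \right)} = \left(2 + r\right) \left(r + 2 r \left(-4 + r\right)\right)$ ($d{\left(r \right)} = \left(2 + r\right) \left(r + \left(-4 + r\right) 2 r\right) = \left(2 + r\right) \left(r + 2 r \left(-4 + r\right)\right)$)
$t{\left(q \right)} = 4$ ($t{\left(q \right)} = -8 + \left(-4 + 0\right) \left(-3\right) = -8 - -12 = -8 + 12 = 4$)
$A{\left(M,W \right)} = 4$
$58 \left(209 + A{\left(-9,-9 \right)}\right) = 58 \left(209 + 4\right) = 58 \cdot 213 = 12354$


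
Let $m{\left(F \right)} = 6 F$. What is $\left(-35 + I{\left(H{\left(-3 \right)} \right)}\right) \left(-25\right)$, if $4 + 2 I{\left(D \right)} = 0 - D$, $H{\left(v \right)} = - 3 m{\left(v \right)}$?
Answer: $1600$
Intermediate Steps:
$H{\left(v \right)} = - 18 v$ ($H{\left(v \right)} = - 3 \cdot 6 v = - 18 v$)
$I{\left(D \right)} = -2 - \frac{D}{2}$ ($I{\left(D \right)} = -2 + \frac{0 - D}{2} = -2 + \frac{\left(-1\right) D}{2} = -2 - \frac{D}{2}$)
$\left(-35 + I{\left(H{\left(-3 \right)} \right)}\right) \left(-25\right) = \left(-35 - \left(2 + \frac{\left(-18\right) \left(-3\right)}{2}\right)\right) \left(-25\right) = \left(-35 - 29\right) \left(-25\right) = \left(-64\right) \left(-25\right) = 1600$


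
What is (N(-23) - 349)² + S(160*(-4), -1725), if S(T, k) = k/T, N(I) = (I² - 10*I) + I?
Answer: 19170777/128 ≈ 1.4977e+5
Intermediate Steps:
N(I) = I² - 9*I
(N(-23) - 349)² + S(160*(-4), -1725) = (-23*(-9 - 23) - 349)² - 1725/(160*(-4)) = (-23*(-32) - 349)² - 1725/(-640) = (736 - 349)² - 1725*(-1/640) = 387² + 345/128 = 149769 + 345/128 = 19170777/128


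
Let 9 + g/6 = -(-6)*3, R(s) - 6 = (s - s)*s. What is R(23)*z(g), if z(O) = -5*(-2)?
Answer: 60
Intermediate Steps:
R(s) = 6 (R(s) = 6 + (s - s)*s = 6 + 0*s = 6 + 0 = 6)
g = 54 (g = -54 + 6*(-(-6)*3) = -54 + 6*(-3*(-6)) = -54 + 6*18 = -54 + 108 = 54)
z(O) = 10
R(23)*z(g) = 6*10 = 60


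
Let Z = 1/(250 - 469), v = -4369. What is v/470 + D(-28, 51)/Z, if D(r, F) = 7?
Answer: -724879/470 ≈ -1542.3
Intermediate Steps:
Z = -1/219 (Z = 1/(-219) = -1/219 ≈ -0.0045662)
v/470 + D(-28, 51)/Z = -4369/470 + 7/(-1/219) = -4369*1/470 + 7*(-219) = -4369/470 - 1533 = -724879/470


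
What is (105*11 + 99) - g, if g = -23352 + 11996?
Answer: 12610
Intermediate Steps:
g = -11356
(105*11 + 99) - g = (105*11 + 99) - 1*(-11356) = (1155 + 99) + 11356 = 1254 + 11356 = 12610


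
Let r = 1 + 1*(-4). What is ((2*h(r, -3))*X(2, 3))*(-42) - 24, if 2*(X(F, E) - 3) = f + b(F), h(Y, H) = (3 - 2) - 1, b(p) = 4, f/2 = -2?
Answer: -24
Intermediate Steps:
f = -4 (f = 2*(-2) = -4)
r = -3 (r = 1 - 4 = -3)
h(Y, H) = 0 (h(Y, H) = 1 - 1 = 0)
X(F, E) = 3 (X(F, E) = 3 + (-4 + 4)/2 = 3 + (½)*0 = 3 + 0 = 3)
((2*h(r, -3))*X(2, 3))*(-42) - 24 = ((2*0)*3)*(-42) - 24 = (0*3)*(-42) - 24 = 0*(-42) - 24 = 0 - 24 = -24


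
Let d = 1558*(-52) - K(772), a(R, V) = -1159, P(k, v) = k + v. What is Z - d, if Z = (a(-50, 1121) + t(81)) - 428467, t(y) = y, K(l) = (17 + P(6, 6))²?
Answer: -347688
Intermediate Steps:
K(l) = 841 (K(l) = (17 + (6 + 6))² = (17 + 12)² = 29² = 841)
d = -81857 (d = 1558*(-52) - 1*841 = -81016 - 841 = -81857)
Z = -429545 (Z = (-1159 + 81) - 428467 = -1078 - 428467 = -429545)
Z - d = -429545 - 1*(-81857) = -429545 + 81857 = -347688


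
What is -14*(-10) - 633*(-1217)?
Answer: 770501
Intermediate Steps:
-14*(-10) - 633*(-1217) = 140 + 770361 = 770501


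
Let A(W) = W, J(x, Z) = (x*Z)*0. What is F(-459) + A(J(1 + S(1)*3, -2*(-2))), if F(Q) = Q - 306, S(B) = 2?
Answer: -765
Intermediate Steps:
J(x, Z) = 0 (J(x, Z) = (Z*x)*0 = 0)
F(Q) = -306 + Q
F(-459) + A(J(1 + S(1)*3, -2*(-2))) = (-306 - 459) + 0 = -765 + 0 = -765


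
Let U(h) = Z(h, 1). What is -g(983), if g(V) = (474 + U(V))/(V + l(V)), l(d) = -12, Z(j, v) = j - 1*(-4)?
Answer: -1461/971 ≈ -1.5046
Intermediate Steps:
Z(j, v) = 4 + j (Z(j, v) = j + 4 = 4 + j)
U(h) = 4 + h
g(V) = (478 + V)/(-12 + V) (g(V) = (474 + (4 + V))/(V - 12) = (478 + V)/(-12 + V))
-g(983) = -(478 + 983)/(-12 + 983) = -1461/971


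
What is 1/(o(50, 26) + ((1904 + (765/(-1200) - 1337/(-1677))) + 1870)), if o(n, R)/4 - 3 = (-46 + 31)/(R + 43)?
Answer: 3085680/11680194239 ≈ 0.00026418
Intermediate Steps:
o(n, R) = 12 - 60/(43 + R) (o(n, R) = 12 + 4*((-46 + 31)/(R + 43)) = 12 + 4*(-15/(43 + R)) = 12 - 60/(43 + R))
1/(o(50, 26) + ((1904 + (765/(-1200) - 1337/(-1677))) + 1870)) = 1/(12*(38 + 26)/(43 + 26) + ((1904 + (765/(-1200) - 1337/(-1677))) + 1870)) = 1/(12*64/69 + ((1904 + (765*(-1/1200) - 1337*(-1/1677))) + 1870)) = 1/(12*(1/69)*64 + ((1904 + (-51/80 + 1337/1677)) + 1870)) = 1/(256/23 + ((1904 + 21433/134160) + 1870)) = 1/(256/23 + (255462073/134160 + 1870)) = 1/(256/23 + 506341273/134160) = 1/(11680194239/3085680) = 3085680/11680194239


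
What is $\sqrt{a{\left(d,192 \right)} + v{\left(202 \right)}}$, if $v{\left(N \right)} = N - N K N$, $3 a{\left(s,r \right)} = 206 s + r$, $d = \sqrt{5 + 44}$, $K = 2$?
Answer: $\frac{2 i \sqrt{181938}}{3} \approx 284.36 i$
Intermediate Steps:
$d = 7$ ($d = \sqrt{49} = 7$)
$a{\left(s,r \right)} = \frac{r}{3} + \frac{206 s}{3}$ ($a{\left(s,r \right)} = \frac{206 s + r}{3} = \frac{r + 206 s}{3} = \frac{r}{3} + \frac{206 s}{3}$)
$v{\left(N \right)} = N - 2 N^{2}$ ($v{\left(N \right)} = N - N 2 N = N - 2 N N = N - 2 N^{2}$)
$\sqrt{a{\left(d,192 \right)} + v{\left(202 \right)}} = \sqrt{\left(\frac{1}{3} \cdot 192 + \frac{206}{3} \cdot 7\right) + 202 \left(1 - 404\right)} = \sqrt{\left(64 + \frac{1442}{3}\right) + 202 \left(1 - 404\right)} = \sqrt{\frac{1634}{3} + 202 \left(-403\right)} = \sqrt{\frac{1634}{3} - 81406} = \sqrt{- \frac{242584}{3}} = \frac{2 i \sqrt{181938}}{3}$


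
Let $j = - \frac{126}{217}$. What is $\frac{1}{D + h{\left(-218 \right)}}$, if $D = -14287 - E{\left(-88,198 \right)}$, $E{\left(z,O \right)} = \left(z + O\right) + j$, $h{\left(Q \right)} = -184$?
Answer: $- \frac{31}{451993} \approx -6.8585 \cdot 10^{-5}$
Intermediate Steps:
$j = - \frac{18}{31}$ ($j = \left(-126\right) \frac{1}{217} = - \frac{18}{31} \approx -0.58065$)
$E{\left(z,O \right)} = - \frac{18}{31} + O + z$ ($E{\left(z,O \right)} = \left(z + O\right) - \frac{18}{31} = \left(O + z\right) - \frac{18}{31} = - \frac{18}{31} + O + z$)
$D = - \frac{446289}{31}$ ($D = -14287 - \left(- \frac{18}{31} + 198 - 88\right) = -14287 - \frac{3392}{31} = - \frac{446289}{31} \approx -14396.0$)
$\frac{1}{D + h{\left(-218 \right)}} = \frac{1}{- \frac{446289}{31} - 184} = \frac{1}{- \frac{451993}{31}} = - \frac{31}{451993}$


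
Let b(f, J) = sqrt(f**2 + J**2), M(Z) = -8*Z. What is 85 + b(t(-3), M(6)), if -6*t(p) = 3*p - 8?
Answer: 85 + sqrt(83233)/6 ≈ 133.08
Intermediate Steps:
t(p) = 4/3 - p/2 (t(p) = -(3*p - 8)/6 = -(-8 + 3*p)/6 = 4/3 - p/2)
b(f, J) = sqrt(J**2 + f**2)
85 + b(t(-3), M(6)) = 85 + sqrt((-8*6)**2 + (4/3 - 1/2*(-3))**2) = 85 + sqrt((-48)**2 + (4/3 + 3/2)**2) = 85 + sqrt(2304 + (17/6)**2) = 85 + sqrt(2304 + 289/36) = 85 + sqrt(83233/36) = 85 + sqrt(83233)/6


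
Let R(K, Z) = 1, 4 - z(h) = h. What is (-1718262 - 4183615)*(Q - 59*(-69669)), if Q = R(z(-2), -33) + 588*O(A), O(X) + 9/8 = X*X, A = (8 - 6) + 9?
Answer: -49351005618209/2 ≈ -2.4675e+13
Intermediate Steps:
z(h) = 4 - h
A = 11 (A = 2 + 9 = 11)
O(X) = -9/8 + X**2 (O(X) = -9/8 + X*X = -9/8 + X**2)
Q = 140975/2 (Q = 1 + 588*(-9/8 + 11**2) = 1 + 588*(-9/8 + 121) = 1 + 588*(959/8) = 1 + 140973/2 = 140975/2 ≈ 70488.)
(-1718262 - 4183615)*(Q - 59*(-69669)) = (-1718262 - 4183615)*(140975/2 - 59*(-69669)) = -5901877*(140975/2 + 4110471) = -5901877*8361917/2 = -49351005618209/2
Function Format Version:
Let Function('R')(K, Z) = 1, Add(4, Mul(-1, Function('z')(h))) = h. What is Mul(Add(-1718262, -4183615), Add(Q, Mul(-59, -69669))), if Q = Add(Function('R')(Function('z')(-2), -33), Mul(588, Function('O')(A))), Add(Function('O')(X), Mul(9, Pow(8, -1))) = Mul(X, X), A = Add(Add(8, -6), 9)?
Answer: Rational(-49351005618209, 2) ≈ -2.4675e+13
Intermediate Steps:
Function('z')(h) = Add(4, Mul(-1, h))
A = 11 (A = Add(2, 9) = 11)
Function('O')(X) = Add(Rational(-9, 8), Pow(X, 2)) (Function('O')(X) = Add(Rational(-9, 8), Mul(X, X)) = Add(Rational(-9, 8), Pow(X, 2)))
Q = Rational(140975, 2) (Q = Add(1, Mul(588, Add(Rational(-9, 8), Pow(11, 2)))) = Add(1, Mul(588, Add(Rational(-9, 8), 121))) = Add(1, Mul(588, Rational(959, 8))) = Add(1, Rational(140973, 2)) = Rational(140975, 2) ≈ 70488.)
Mul(Add(-1718262, -4183615), Add(Q, Mul(-59, -69669))) = Mul(Add(-1718262, -4183615), Add(Rational(140975, 2), Mul(-59, -69669))) = Mul(-5901877, Add(Rational(140975, 2), 4110471)) = Mul(-5901877, Rational(8361917, 2)) = Rational(-49351005618209, 2)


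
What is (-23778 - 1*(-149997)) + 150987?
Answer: 277206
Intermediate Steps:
(-23778 - 1*(-149997)) + 150987 = (-23778 + 149997) + 150987 = 126219 + 150987 = 277206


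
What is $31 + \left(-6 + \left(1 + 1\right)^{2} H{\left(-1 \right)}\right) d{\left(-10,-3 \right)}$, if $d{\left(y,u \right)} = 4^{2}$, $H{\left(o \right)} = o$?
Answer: $-129$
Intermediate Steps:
$d{\left(y,u \right)} = 16$
$31 + \left(-6 + \left(1 + 1\right)^{2} H{\left(-1 \right)}\right) d{\left(-10,-3 \right)} = 31 + \left(-6 + \left(1 + 1\right)^{2} \left(-1\right)\right) 16 = 31 + \left(-6 + 2^{2} \left(-1\right)\right) 16 = 31 + \left(-6 + 4 \left(-1\right)\right) 16 = 31 + \left(-6 - 4\right) 16 = 31 - 160 = -129$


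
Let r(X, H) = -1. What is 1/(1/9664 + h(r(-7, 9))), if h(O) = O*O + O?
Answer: 9664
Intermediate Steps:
h(O) = O + O**2 (h(O) = O**2 + O = O + O**2)
1/(1/9664 + h(r(-7, 9))) = 1/(1/9664 - (1 - 1)) = 1/(1/9664 - 1*0) = 1/(1/9664 + 0) = 1/(1/9664) = 9664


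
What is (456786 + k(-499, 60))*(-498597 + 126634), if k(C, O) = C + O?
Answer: -169744199161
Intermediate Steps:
(456786 + k(-499, 60))*(-498597 + 126634) = (456786 + (-499 + 60))*(-498597 + 126634) = (456786 - 439)*(-371963) = 456347*(-371963) = -169744199161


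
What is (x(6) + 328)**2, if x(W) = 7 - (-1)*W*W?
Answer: 137641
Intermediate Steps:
x(W) = 7 + W**2 (x(W) = 7 - (-1)*W**2 = 7 + W**2)
(x(6) + 328)**2 = ((7 + 6**2) + 328)**2 = ((7 + 36) + 328)**2 = (43 + 328)**2 = 371**2 = 137641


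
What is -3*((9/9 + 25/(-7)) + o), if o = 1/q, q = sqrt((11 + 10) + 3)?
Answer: 54/7 - sqrt(6)/4 ≈ 7.1019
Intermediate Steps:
q = 2*sqrt(6) (q = sqrt(21 + 3) = sqrt(24) = 2*sqrt(6) ≈ 4.8990)
o = sqrt(6)/12 (o = 1/(2*sqrt(6)) = sqrt(6)/12 ≈ 0.20412)
-3*((9/9 + 25/(-7)) + o) = -3*((9/9 + 25/(-7)) + sqrt(6)/12) = -3*((9*(1/9) + 25*(-1/7)) + sqrt(6)/12) = -3*((1 - 25/7) + sqrt(6)/12) = -3*(-18/7 + sqrt(6)/12) = 54/7 - sqrt(6)/4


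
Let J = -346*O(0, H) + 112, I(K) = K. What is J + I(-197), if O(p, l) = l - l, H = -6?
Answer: -85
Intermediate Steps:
O(p, l) = 0
J = 112 (J = -346*0 + 112 = 0 + 112 = 112)
J + I(-197) = 112 - 197 = -85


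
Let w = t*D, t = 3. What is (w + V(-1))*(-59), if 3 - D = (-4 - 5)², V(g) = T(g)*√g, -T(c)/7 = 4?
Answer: 13806 + 1652*I ≈ 13806.0 + 1652.0*I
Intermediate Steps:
T(c) = -28 (T(c) = -7*4 = -28)
V(g) = -28*√g
D = -78 (D = 3 - (-4 - 5)² = 3 - 1*(-9)² = 3 - 1*81 = 3 - 81 = -78)
w = -234 (w = 3*(-78) = -234)
(w + V(-1))*(-59) = (-234 - 28*I)*(-59) = 13806 + 1652*I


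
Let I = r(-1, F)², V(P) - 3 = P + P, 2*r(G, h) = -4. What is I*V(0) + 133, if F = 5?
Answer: 145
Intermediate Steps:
r(G, h) = -2 (r(G, h) = (½)*(-4) = -2)
V(P) = 3 + 2*P (V(P) = 3 + (P + P) = 3 + 2*P)
I = 4 (I = (-2)² = 4)
I*V(0) + 133 = 4*(3 + 2*0) + 133 = 4*(3 + 0) + 133 = 4*3 + 133 = 12 + 133 = 145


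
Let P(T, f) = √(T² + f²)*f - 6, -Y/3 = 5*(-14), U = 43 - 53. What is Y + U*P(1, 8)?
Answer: 270 - 80*√65 ≈ -374.98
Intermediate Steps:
U = -10
Y = 210 (Y = -15*(-14) = -3*(-70) = 210)
P(T, f) = -6 + f*√(T² + f²) (P(T, f) = f*√(T² + f²) - 6 = -6 + f*√(T² + f²))
Y + U*P(1, 8) = 210 - 10*(-6 + 8*√(1² + 8²)) = 210 - 10*(-6 + 8*√(1 + 64)) = 210 - 10*(-6 + 8*√65) = 210 + (60 - 80*√65) = 270 - 80*√65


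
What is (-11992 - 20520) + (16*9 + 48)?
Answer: -32320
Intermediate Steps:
(-11992 - 20520) + (16*9 + 48) = -32512 + (144 + 48) = -32512 + 192 = -32320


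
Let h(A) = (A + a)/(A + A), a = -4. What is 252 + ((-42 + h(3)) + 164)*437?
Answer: 320959/6 ≈ 53493.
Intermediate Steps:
h(A) = (-4 + A)/(2*A) (h(A) = (A - 4)/(A + A) = (-4 + A)/((2*A)) = (-4 + A)*(1/(2*A)) = (-4 + A)/(2*A))
252 + ((-42 + h(3)) + 164)*437 = 252 + ((-42 + (½)*(-4 + 3)/3) + 164)*437 = 252 + ((-42 + (½)*(⅓)*(-1)) + 164)*437 = 252 + ((-42 - ⅙) + 164)*437 = 252 + (-253/6 + 164)*437 = 252 + (731/6)*437 = 252 + 319447/6 = 320959/6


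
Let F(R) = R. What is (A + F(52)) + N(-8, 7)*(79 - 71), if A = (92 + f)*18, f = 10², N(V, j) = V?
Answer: 3444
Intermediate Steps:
f = 100
A = 3456 (A = (92 + 100)*18 = 192*18 = 3456)
(A + F(52)) + N(-8, 7)*(79 - 71) = (3456 + 52) - 8*(79 - 71) = 3508 - 8*8 = 3508 - 64 = 3444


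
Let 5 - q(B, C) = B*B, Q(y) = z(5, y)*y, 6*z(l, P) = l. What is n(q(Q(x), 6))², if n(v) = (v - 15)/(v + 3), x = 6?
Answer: 1225/289 ≈ 4.2388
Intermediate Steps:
z(l, P) = l/6
Q(y) = 5*y/6 (Q(y) = ((⅙)*5)*y = 5*y/6)
q(B, C) = 5 - B² (q(B, C) = 5 - B*B = 5 - B²)
n(v) = (-15 + v)/(3 + v)
n(q(Q(x), 6))² = ((-15 + (5 - ((⅚)*6)²))/(3 + (5 - ((⅚)*6)²)))² = ((-15 + (5 - 1*5²))/(3 + (5 - 1*5²)))² = ((-15 + (5 - 1*25))/(3 + (5 - 1*25)))² = ((-15 + (5 - 25))/(3 + (5 - 25)))² = ((-15 - 20)/(3 - 20))² = (-35/(-17))² = (-1/17*(-35))² = (35/17)² = 1225/289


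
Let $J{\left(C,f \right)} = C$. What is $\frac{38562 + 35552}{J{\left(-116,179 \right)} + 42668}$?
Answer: $\frac{37057}{21276} \approx 1.7417$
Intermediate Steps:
$\frac{38562 + 35552}{J{\left(-116,179 \right)} + 42668} = \frac{38562 + 35552}{-116 + 42668} = \frac{74114}{42552} = 74114 \cdot \frac{1}{42552} = \frac{37057}{21276}$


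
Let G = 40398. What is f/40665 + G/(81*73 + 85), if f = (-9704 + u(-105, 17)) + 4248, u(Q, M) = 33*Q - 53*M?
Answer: 263978719/40651445 ≈ 6.4937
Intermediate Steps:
u(Q, M) = -53*M + 33*Q
f = -9822 (f = (-9704 + (-53*17 + 33*(-105))) + 4248 = (-9704 + (-901 - 3465)) + 4248 = (-9704 - 4366) + 4248 = -14070 + 4248 = -9822)
f/40665 + G/(81*73 + 85) = -9822/40665 + 40398/(81*73 + 85) = -9822*1/40665 + 40398/(5913 + 85) = -3274/13555 + 40398/5998 = -3274/13555 + 40398*(1/5998) = -3274/13555 + 20199/2999 = 263978719/40651445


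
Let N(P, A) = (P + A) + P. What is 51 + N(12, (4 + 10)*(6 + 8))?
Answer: 271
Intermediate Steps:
N(P, A) = A + 2*P (N(P, A) = (A + P) + P = A + 2*P)
51 + N(12, (4 + 10)*(6 + 8)) = 51 + ((4 + 10)*(6 + 8) + 2*12) = 51 + (14*14 + 24) = 51 + (196 + 24) = 51 + 220 = 271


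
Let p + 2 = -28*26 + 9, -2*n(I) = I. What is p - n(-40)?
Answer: -741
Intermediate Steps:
n(I) = -I/2
p = -721 (p = -2 + (-28*26 + 9) = -2 + (-728 + 9) = -2 - 719 = -721)
p - n(-40) = -721 - (-1)*(-40)/2 = -721 - 1*20 = -721 - 20 = -741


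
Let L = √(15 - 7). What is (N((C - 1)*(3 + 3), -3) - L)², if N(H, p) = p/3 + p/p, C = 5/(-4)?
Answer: 8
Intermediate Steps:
C = -5/4 (C = 5*(-¼) = -5/4 ≈ -1.2500)
N(H, p) = 1 + p/3 (N(H, p) = p*(⅓) + 1 = p/3 + 1 = 1 + p/3)
L = 2*√2 (L = √8 = 2*√2 ≈ 2.8284)
(N((C - 1)*(3 + 3), -3) - L)² = ((1 + (⅓)*(-3)) - 2*√2)² = ((1 - 1) - 2*√2)² = (0 - 2*√2)² = (-2*√2)² = 8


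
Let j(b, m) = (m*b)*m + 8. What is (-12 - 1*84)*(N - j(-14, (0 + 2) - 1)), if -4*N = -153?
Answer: -4248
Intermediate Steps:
N = 153/4 (N = -¼*(-153) = 153/4 ≈ 38.250)
j(b, m) = 8 + b*m² (j(b, m) = (b*m)*m + 8 = b*m² + 8 = 8 + b*m²)
(-12 - 1*84)*(N - j(-14, (0 + 2) - 1)) = (-12 - 1*84)*(153/4 - (8 - 14*((0 + 2) - 1)²)) = (-12 - 84)*(153/4 - (8 - 14*(2 - 1)²)) = -96*(153/4 - (8 - 14*1²)) = -96*(153/4 - (8 - 14*1)) = -96*(153/4 - (8 - 14)) = -96*(153/4 - 1*(-6)) = -96*(153/4 + 6) = -96*177/4 = -4248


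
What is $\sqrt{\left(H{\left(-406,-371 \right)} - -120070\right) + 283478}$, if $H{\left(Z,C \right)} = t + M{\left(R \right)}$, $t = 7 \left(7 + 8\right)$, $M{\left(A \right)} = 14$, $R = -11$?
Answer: $\sqrt{403667} \approx 635.35$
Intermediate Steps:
$t = 105$ ($t = 7 \cdot 15 = 105$)
$H{\left(Z,C \right)} = 119$ ($H{\left(Z,C \right)} = 105 + 14 = 119$)
$\sqrt{\left(H{\left(-406,-371 \right)} - -120070\right) + 283478} = \sqrt{\left(119 - -120070\right) + 283478} = \sqrt{\left(119 + 120070\right) + 283478} = \sqrt{120189 + 283478} = \sqrt{403667}$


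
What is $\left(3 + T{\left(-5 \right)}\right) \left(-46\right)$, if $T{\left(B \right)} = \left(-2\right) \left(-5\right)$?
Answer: $-598$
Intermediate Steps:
$T{\left(B \right)} = 10$
$\left(3 + T{\left(-5 \right)}\right) \left(-46\right) = \left(3 + 10\right) \left(-46\right) = 13 \left(-46\right) = -598$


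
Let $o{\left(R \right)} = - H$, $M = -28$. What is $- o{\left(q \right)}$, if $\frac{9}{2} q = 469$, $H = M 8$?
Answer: $-224$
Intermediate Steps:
$H = -224$ ($H = \left(-28\right) 8 = -224$)
$q = \frac{938}{9}$ ($q = \frac{2}{9} \cdot 469 = \frac{938}{9} \approx 104.22$)
$o{\left(R \right)} = 224$ ($o{\left(R \right)} = \left(-1\right) \left(-224\right) = 224$)
$- o{\left(q \right)} = \left(-1\right) 224 = -224$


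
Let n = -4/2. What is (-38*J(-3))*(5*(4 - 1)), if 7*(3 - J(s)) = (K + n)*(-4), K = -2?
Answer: -2850/7 ≈ -407.14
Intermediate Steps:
n = -2 (n = -4*½ = -2)
J(s) = 5/7 (J(s) = 3 - (-2 - 2)*(-4)/7 = 3 - (-4)*(-4)/7 = 3 - ⅐*16 = 3 - 16/7 = 5/7)
(-38*J(-3))*(5*(4 - 1)) = (-38*5/7)*(5*(4 - 1)) = -950*3/7 = -190/7*15 = -2850/7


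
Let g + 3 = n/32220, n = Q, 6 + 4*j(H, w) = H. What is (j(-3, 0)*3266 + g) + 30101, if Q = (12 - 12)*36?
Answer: 45499/2 ≈ 22750.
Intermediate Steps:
Q = 0 (Q = 0*36 = 0)
j(H, w) = -3/2 + H/4
n = 0
g = -3 (g = -3 + 0/32220 = -3 + 0*(1/32220) = -3 + 0 = -3)
(j(-3, 0)*3266 + g) + 30101 = ((-3/2 + (¼)*(-3))*3266 - 3) + 30101 = ((-3/2 - ¾)*3266 - 3) + 30101 = (-9/4*3266 - 3) + 30101 = (-14697/2 - 3) + 30101 = -14703/2 + 30101 = 45499/2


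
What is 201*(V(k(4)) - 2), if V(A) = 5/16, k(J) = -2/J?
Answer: -5427/16 ≈ -339.19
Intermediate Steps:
V(A) = 5/16 (V(A) = 5*(1/16) = 5/16)
201*(V(k(4)) - 2) = 201*(5/16 - 2) = 201*(-27/16) = -5427/16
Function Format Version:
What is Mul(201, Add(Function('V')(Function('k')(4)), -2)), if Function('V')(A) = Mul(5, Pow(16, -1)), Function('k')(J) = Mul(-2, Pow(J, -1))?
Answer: Rational(-5427, 16) ≈ -339.19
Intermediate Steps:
Function('V')(A) = Rational(5, 16) (Function('V')(A) = Mul(5, Rational(1, 16)) = Rational(5, 16))
Mul(201, Add(Function('V')(Function('k')(4)), -2)) = Mul(201, Add(Rational(5, 16), -2)) = Mul(201, Rational(-27, 16)) = Rational(-5427, 16)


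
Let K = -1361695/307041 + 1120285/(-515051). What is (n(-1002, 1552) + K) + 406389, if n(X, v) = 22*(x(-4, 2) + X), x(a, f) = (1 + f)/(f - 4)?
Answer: 60774736168662262/158141774091 ≈ 3.8431e+5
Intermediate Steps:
x(a, f) = (1 + f)/(-4 + f)
n(X, v) = -33 + 22*X (n(X, v) = 22*((1 + 2)/(-4 + 2) + X) = 22*(3/(-2) + X) = 22*(-½*3 + X) = 22*(-3/2 + X) = -33 + 22*X)
K = -1045315798130/158141774091 (K = -1361695*1/307041 + 1120285*(-1/515051) = -1361695/307041 - 1120285/515051 = -1045315798130/158141774091 ≈ -6.6100)
(n(-1002, 1552) + K) + 406389 = ((-33 + 22*(-1002)) - 1045315798130/158141774091) + 406389 = ((-33 - 22044) - 1045315798130/158141774091) + 406389 = (-22077 - 1045315798130/158141774091) + 406389 = -3492341262405137/158141774091 + 406389 = 60774736168662262/158141774091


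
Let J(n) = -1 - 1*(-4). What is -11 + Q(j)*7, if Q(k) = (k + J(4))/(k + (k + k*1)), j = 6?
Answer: -15/2 ≈ -7.5000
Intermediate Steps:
J(n) = 3 (J(n) = -1 + 4 = 3)
Q(k) = (3 + k)/(3*k) (Q(k) = (k + 3)/(k + (k + k*1)) = (3 + k)/(k + (k + k)) = (3 + k)/(k + 2*k) = (3 + k)/((3*k)) = (3 + k)*(1/(3*k)) = (3 + k)/(3*k))
-11 + Q(j)*7 = -11 + ((⅓)*(3 + 6)/6)*7 = -11 + ((⅓)*(⅙)*9)*7 = -11 + (½)*7 = -11 + 7/2 = -15/2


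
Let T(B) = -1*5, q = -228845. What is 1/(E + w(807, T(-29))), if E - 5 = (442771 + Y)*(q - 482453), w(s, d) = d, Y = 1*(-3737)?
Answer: -1/312284006132 ≈ -3.2022e-12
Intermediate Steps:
Y = -3737
T(B) = -5
E = -312284006127 (E = 5 + (442771 - 3737)*(-228845 - 482453) = 5 + 439034*(-711298) = 5 - 312284006132 = -312284006127)
1/(E + w(807, T(-29))) = 1/(-312284006127 - 5) = 1/(-312284006132) = -1/312284006132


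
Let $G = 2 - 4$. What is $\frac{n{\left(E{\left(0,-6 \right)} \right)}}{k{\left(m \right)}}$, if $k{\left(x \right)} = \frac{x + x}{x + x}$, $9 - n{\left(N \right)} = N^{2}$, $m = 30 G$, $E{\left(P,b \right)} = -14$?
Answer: $-187$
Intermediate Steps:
$G = -2$
$m = -60$ ($m = 30 \left(-2\right) = -60$)
$n{\left(N \right)} = 9 - N^{2}$
$k{\left(x \right)} = 1$ ($k{\left(x \right)} = \frac{2 x}{2 x} = 2 x \frac{1}{2 x} = 1$)
$\frac{n{\left(E{\left(0,-6 \right)} \right)}}{k{\left(m \right)}} = \frac{9 - \left(-14\right)^{2}}{1} = \left(9 - 196\right) 1 = \left(-187\right) 1 = -187$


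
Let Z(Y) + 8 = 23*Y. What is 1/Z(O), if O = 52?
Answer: 1/1188 ≈ 0.00084175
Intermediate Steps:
Z(Y) = -8 + 23*Y
1/Z(O) = 1/(-8 + 23*52) = 1/(-8 + 1196) = 1/1188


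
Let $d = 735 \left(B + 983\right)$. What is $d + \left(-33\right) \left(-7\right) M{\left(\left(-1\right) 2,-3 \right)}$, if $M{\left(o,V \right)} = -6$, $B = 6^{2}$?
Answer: $747579$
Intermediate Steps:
$B = 36$
$d = 748965$ ($d = 735 \left(36 + 983\right) = 735 \cdot 1019 = 748965$)
$d + \left(-33\right) \left(-7\right) M{\left(\left(-1\right) 2,-3 \right)} = 748965 + \left(-33\right) \left(-7\right) \left(-6\right) = 748965 + 231 \left(-6\right) = 748965 - 1386 = 747579$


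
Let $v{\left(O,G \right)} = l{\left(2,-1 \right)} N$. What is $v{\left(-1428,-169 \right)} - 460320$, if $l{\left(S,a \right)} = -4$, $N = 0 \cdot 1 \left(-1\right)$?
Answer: $-460320$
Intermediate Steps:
$N = 0$ ($N = 0 \left(-1\right) = 0$)
$v{\left(O,G \right)} = 0$ ($v{\left(O,G \right)} = \left(-4\right) 0 = 0$)
$v{\left(-1428,-169 \right)} - 460320 = 0 - 460320 = -460320$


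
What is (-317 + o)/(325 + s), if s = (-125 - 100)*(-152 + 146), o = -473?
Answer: -158/335 ≈ -0.47164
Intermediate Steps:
s = 1350 (s = -225*(-6) = 1350)
(-317 + o)/(325 + s) = (-317 - 473)/(325 + 1350) = -790/1675 = -790*1/1675 = -158/335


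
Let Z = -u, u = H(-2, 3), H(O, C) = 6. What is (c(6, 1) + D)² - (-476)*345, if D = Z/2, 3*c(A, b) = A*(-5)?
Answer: 164389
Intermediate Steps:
u = 6
Z = -6 (Z = -1*6 = -6)
c(A, b) = -5*A/3 (c(A, b) = (A*(-5))/3 = (-5*A)/3 = -5*A/3)
D = -3 (D = -6/2 = -6*½ = -3)
(c(6, 1) + D)² - (-476)*345 = (-5/3*6 - 3)² - (-476)*345 = (-10 - 3)² - 476*(-345) = (-13)² + 164220 = 169 + 164220 = 164389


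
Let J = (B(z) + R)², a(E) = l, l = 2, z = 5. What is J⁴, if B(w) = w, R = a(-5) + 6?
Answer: 815730721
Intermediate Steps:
a(E) = 2
R = 8 (R = 2 + 6 = 8)
J = 169 (J = (5 + 8)² = 13² = 169)
J⁴ = 169⁴ = 815730721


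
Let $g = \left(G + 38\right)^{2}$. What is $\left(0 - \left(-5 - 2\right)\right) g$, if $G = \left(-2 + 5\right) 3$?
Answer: $15463$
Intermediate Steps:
$G = 9$ ($G = 3 \cdot 3 = 9$)
$g = 2209$ ($g = \left(9 + 38\right)^{2} = 47^{2} = 2209$)
$\left(0 - \left(-5 - 2\right)\right) g = \left(0 - \left(-5 - 2\right)\right) 2209 = \left(0 - -7\right) 2209 = \left(0 + 7\right) 2209 = 7 \cdot 2209 = 15463$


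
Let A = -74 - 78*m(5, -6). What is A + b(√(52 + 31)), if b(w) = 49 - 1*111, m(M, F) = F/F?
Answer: -214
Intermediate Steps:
m(M, F) = 1
A = -152 (A = -74 - 78*1 = -74 - 78 = -152)
b(w) = -62 (b(w) = 49 - 111 = -62)
A + b(√(52 + 31)) = -152 - 62 = -214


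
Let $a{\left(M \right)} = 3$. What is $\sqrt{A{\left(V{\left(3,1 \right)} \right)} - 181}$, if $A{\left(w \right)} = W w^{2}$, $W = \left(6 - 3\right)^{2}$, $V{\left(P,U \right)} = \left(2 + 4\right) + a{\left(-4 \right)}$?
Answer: $2 \sqrt{137} \approx 23.409$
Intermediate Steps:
$V{\left(P,U \right)} = 9$ ($V{\left(P,U \right)} = \left(2 + 4\right) + 3 = 6 + 3 = 9$)
$W = 9$ ($W = 3^{2} = 9$)
$A{\left(w \right)} = 9 w^{2}$
$\sqrt{A{\left(V{\left(3,1 \right)} \right)} - 181} = \sqrt{9 \cdot 9^{2} - 181} = \sqrt{9 \cdot 81 - 181} = \sqrt{729 - 181} = \sqrt{548} = 2 \sqrt{137}$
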